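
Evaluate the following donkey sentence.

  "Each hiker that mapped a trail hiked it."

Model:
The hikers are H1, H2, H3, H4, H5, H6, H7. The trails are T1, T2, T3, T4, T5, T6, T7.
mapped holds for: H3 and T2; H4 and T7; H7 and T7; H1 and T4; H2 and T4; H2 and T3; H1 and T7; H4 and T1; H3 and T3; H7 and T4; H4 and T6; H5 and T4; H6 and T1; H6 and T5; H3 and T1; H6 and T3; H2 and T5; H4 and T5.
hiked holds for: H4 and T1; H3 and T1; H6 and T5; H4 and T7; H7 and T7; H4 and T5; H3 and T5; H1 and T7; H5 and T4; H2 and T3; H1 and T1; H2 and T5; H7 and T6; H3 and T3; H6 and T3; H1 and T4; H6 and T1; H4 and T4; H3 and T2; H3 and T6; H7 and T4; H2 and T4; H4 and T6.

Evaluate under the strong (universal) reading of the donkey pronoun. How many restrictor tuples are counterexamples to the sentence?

"it" takes "a trail" as antecedent — a donkey pronoun bound across the clause boundary.
Strong reading: for every (h,t) with mapped(h,t), hiked(h,t).
Restrictor pairs: (H1,T4) ✓  (H1,T7) ✓  (H2,T3) ✓  (H2,T4) ✓  (H2,T5) ✓  (H3,T1) ✓  (H3,T2) ✓  (H3,T3) ✓  (H4,T1) ✓  (H4,T5) ✓  (H4,T6) ✓  (H4,T7) ✓  (H5,T4) ✓  (H6,T1) ✓  (H6,T3) ✓  (H6,T5) ✓  (H7,T4) ✓  (H7,T7) ✓
Counterexamples (restrictor pairs failing the scope): 0.

0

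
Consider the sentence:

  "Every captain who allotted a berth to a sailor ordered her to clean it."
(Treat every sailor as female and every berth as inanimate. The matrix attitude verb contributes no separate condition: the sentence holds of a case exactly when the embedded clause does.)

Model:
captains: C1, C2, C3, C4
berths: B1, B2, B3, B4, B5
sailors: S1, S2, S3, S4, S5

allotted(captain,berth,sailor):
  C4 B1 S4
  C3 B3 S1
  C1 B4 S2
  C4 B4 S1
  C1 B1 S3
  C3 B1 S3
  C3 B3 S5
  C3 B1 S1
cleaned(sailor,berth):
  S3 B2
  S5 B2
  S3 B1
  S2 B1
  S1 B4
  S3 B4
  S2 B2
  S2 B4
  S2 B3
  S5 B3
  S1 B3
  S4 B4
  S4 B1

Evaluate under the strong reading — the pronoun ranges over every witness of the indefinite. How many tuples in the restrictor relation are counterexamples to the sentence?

"her" takes "a sailor" as antecedent and "it" takes "a berth"; both are donkey pronouns co-varying with the restrictor.
Strong reading: for every (c,b,s) with allotted(c,b,s), cleaned(s,b).
Restrictor triples: (C1,B1,S3)→cleaned(S3,B1) ✓  (C1,B4,S2)→cleaned(S2,B4) ✓  (C3,B1,S1)→cleaned(S1,B1) ✗  (C3,B1,S3)→cleaned(S3,B1) ✓  (C3,B3,S1)→cleaned(S1,B3) ✓  (C3,B3,S5)→cleaned(S5,B3) ✓  (C4,B1,S4)→cleaned(S4,B1) ✓  (C4,B4,S1)→cleaned(S1,B4) ✓
Counterexamples (restrictor triples failing the scope): 1.

1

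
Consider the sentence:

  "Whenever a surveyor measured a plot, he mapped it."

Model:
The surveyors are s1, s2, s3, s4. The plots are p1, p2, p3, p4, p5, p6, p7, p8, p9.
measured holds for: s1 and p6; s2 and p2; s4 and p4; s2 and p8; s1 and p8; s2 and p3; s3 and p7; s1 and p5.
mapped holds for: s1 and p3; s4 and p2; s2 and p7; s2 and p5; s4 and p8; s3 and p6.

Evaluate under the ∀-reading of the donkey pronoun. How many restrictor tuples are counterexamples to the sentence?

8

"it" takes "a plot" as antecedent — a donkey pronoun bound across the clause boundary.
Strong reading: for every (s,p) with measured(s,p), mapped(s,p).
Restrictor pairs: (s1,p5) ✗  (s1,p6) ✗  (s1,p8) ✗  (s2,p2) ✗  (s2,p3) ✗  (s2,p8) ✗  (s3,p7) ✗  (s4,p4) ✗
Counterexamples (restrictor pairs failing the scope): 8.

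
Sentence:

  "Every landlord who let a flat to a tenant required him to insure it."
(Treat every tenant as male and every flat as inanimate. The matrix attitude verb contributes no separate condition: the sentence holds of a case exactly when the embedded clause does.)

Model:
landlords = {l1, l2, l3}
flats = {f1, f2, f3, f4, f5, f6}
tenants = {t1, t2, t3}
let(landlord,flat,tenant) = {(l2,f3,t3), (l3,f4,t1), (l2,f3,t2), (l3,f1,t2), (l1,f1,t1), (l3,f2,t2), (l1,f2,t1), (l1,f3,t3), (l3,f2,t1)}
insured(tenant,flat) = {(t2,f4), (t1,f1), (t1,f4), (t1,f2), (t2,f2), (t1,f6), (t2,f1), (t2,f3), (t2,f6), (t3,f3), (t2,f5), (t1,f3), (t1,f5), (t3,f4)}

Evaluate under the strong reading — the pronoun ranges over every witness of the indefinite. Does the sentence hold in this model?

True

"him" takes "a tenant" as antecedent and "it" takes "a flat"; both are donkey pronouns co-varying with the restrictor.
Strong reading: for every (l,f,t) with let(l,f,t), insured(t,f).
Restrictor triples: (l1,f1,t1)→insured(t1,f1) ✓  (l1,f2,t1)→insured(t1,f2) ✓  (l1,f3,t3)→insured(t3,f3) ✓  (l2,f3,t2)→insured(t2,f3) ✓  (l2,f3,t3)→insured(t3,f3) ✓  (l3,f1,t2)→insured(t2,f1) ✓  (l3,f2,t1)→insured(t1,f2) ✓  (l3,f2,t2)→insured(t2,f2) ✓  (l3,f4,t1)→insured(t1,f4) ✓
Every restrictor triple satisfies the scope.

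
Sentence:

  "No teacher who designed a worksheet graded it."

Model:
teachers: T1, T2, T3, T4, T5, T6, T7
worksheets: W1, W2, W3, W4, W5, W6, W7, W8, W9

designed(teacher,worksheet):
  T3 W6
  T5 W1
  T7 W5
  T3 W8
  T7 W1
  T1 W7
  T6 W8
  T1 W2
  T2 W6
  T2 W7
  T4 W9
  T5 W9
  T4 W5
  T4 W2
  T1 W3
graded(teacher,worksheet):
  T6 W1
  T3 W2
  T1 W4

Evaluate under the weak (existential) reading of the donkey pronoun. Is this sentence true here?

"it" takes "a worksheet" as antecedent — a donkey pronoun bound across the clause boundary.
Truth condition: for no (t,w) with designed(t,w) does graded(t,w) hold.
Restrictor pairs — does the scope hold? (T1,W2):fails  (T1,W3):fails  (T1,W7):fails  (T2,W6):fails  (T2,W7):fails  (T3,W6):fails  (T3,W8):fails  (T4,W2):fails  (T4,W5):fails  (T4,W9):fails  (T5,W1):fails  (T5,W9):fails  (T6,W8):fails  (T7,W1):fails  (T7,W5):fails
Scope holds for no restrictor pair, so the sentence is true.

True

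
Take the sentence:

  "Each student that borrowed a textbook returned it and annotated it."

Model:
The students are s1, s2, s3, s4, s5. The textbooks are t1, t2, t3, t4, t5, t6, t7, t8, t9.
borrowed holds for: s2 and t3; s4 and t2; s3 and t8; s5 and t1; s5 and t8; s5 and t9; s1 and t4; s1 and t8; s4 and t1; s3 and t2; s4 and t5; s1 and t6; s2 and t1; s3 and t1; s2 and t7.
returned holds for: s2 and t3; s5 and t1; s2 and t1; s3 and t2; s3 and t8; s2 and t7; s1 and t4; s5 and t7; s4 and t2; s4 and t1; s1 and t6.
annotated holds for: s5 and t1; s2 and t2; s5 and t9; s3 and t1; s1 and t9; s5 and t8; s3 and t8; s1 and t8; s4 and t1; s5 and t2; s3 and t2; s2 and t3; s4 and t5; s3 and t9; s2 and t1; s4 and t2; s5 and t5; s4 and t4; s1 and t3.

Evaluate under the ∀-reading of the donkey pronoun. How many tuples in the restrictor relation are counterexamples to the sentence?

8

"it" takes "a textbook" as antecedent — a donkey pronoun bound across the clause boundary.
Strong reading: for every (s,t) with borrowed(s,t), returned(s,t) ∧ annotated(s,t).
Restrictor pairs: (s1,t4) ✗  (s1,t6) ✗  (s1,t8) ✗  (s2,t1) ✓  (s2,t3) ✓  (s2,t7) ✗  (s3,t1) ✗  (s3,t2) ✓  (s3,t8) ✓  (s4,t1) ✓  (s4,t2) ✓  (s4,t5) ✗  (s5,t1) ✓  (s5,t8) ✗  (s5,t9) ✗
Counterexamples (restrictor pairs failing the scope): 8.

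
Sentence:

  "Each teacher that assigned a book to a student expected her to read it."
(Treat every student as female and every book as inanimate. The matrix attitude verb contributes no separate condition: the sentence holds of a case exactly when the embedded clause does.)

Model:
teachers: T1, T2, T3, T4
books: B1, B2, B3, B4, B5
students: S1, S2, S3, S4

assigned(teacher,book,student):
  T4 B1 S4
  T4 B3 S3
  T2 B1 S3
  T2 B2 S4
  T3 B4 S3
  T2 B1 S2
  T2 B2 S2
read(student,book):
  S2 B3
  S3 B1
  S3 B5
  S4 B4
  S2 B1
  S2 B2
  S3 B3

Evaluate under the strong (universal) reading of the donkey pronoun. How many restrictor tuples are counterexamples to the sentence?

"her" takes "a student" as antecedent and "it" takes "a book"; both are donkey pronouns co-varying with the restrictor.
Strong reading: for every (t,b,s) with assigned(t,b,s), read(s,b).
Restrictor triples: (T2,B1,S2)→read(S2,B1) ✓  (T2,B1,S3)→read(S3,B1) ✓  (T2,B2,S2)→read(S2,B2) ✓  (T2,B2,S4)→read(S4,B2) ✗  (T3,B4,S3)→read(S3,B4) ✗  (T4,B1,S4)→read(S4,B1) ✗  (T4,B3,S3)→read(S3,B3) ✓
Counterexamples (restrictor triples failing the scope): 3.

3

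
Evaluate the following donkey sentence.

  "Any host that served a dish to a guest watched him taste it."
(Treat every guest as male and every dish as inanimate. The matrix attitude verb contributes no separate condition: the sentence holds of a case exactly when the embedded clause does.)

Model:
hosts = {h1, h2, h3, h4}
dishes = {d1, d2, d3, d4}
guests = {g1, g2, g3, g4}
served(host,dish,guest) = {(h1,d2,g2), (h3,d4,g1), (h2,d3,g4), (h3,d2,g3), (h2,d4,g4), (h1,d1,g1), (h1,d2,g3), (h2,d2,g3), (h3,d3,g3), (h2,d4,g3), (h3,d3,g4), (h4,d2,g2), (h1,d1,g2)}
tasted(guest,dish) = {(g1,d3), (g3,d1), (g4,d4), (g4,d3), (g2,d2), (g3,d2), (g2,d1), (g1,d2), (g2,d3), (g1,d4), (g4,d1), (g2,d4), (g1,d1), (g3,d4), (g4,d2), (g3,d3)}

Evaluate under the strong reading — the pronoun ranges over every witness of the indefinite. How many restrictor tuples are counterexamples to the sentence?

0

"him" takes "a guest" as antecedent and "it" takes "a dish"; both are donkey pronouns co-varying with the restrictor.
Strong reading: for every (h,d,g) with served(h,d,g), tasted(g,d).
Restrictor triples: (h1,d1,g1)→tasted(g1,d1) ✓  (h1,d1,g2)→tasted(g2,d1) ✓  (h1,d2,g2)→tasted(g2,d2) ✓  (h1,d2,g3)→tasted(g3,d2) ✓  (h2,d2,g3)→tasted(g3,d2) ✓  (h2,d3,g4)→tasted(g4,d3) ✓  (h2,d4,g3)→tasted(g3,d4) ✓  (h2,d4,g4)→tasted(g4,d4) ✓  (h3,d2,g3)→tasted(g3,d2) ✓  (h3,d3,g3)→tasted(g3,d3) ✓  (h3,d3,g4)→tasted(g4,d3) ✓  (h3,d4,g1)→tasted(g1,d4) ✓  (h4,d2,g2)→tasted(g2,d2) ✓
Counterexamples (restrictor triples failing the scope): 0.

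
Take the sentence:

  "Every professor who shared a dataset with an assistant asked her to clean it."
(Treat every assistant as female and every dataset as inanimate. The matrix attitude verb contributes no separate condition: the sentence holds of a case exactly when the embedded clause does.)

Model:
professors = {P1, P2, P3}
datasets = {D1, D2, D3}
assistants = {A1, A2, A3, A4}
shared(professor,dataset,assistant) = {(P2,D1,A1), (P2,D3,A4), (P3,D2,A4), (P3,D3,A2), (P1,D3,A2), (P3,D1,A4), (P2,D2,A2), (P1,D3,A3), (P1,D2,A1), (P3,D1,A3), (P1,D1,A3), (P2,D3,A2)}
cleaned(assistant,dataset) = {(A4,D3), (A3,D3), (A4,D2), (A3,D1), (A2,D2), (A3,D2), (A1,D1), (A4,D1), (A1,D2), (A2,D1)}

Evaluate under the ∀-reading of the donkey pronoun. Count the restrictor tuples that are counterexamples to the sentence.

3

"her" takes "an assistant" as antecedent and "it" takes "a dataset"; both are donkey pronouns co-varying with the restrictor.
Strong reading: for every (p,d,a) with shared(p,d,a), cleaned(a,d).
Restrictor triples: (P1,D1,A3)→cleaned(A3,D1) ✓  (P1,D2,A1)→cleaned(A1,D2) ✓  (P1,D3,A2)→cleaned(A2,D3) ✗  (P1,D3,A3)→cleaned(A3,D3) ✓  (P2,D1,A1)→cleaned(A1,D1) ✓  (P2,D2,A2)→cleaned(A2,D2) ✓  (P2,D3,A2)→cleaned(A2,D3) ✗  (P2,D3,A4)→cleaned(A4,D3) ✓  (P3,D1,A3)→cleaned(A3,D1) ✓  (P3,D1,A4)→cleaned(A4,D1) ✓  (P3,D2,A4)→cleaned(A4,D2) ✓  (P3,D3,A2)→cleaned(A2,D3) ✗
Counterexamples (restrictor triples failing the scope): 3.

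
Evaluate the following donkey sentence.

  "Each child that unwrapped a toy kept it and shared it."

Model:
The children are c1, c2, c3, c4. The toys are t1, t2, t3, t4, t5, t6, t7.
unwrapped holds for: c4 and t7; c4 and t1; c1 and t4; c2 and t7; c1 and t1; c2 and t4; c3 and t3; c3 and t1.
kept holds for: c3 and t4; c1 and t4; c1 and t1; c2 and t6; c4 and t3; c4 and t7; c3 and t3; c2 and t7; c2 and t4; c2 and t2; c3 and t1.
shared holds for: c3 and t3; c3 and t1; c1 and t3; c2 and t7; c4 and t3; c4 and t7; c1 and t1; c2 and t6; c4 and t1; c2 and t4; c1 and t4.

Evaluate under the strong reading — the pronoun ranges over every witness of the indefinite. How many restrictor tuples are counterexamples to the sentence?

1

"it" takes "a toy" as antecedent — a donkey pronoun bound across the clause boundary.
Strong reading: for every (c,t) with unwrapped(c,t), kept(c,t) ∧ shared(c,t).
Restrictor pairs: (c1,t1) ✓  (c1,t4) ✓  (c2,t4) ✓  (c2,t7) ✓  (c3,t1) ✓  (c3,t3) ✓  (c4,t1) ✗  (c4,t7) ✓
Counterexamples (restrictor pairs failing the scope): 1.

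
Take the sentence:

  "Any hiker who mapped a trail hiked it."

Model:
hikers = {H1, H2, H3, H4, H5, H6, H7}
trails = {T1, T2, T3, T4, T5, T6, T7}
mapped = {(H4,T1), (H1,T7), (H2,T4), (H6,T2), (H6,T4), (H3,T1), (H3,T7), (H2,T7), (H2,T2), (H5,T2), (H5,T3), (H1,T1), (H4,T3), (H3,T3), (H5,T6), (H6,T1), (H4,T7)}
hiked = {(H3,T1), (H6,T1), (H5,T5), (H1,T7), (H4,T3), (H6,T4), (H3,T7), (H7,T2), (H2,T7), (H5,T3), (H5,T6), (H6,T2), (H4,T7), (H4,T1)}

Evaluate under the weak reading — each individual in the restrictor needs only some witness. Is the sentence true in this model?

"it" takes "a trail" as antecedent — a donkey pronoun bound across the clause boundary.
Weak reading: every hiker h with some mapped-trail has at least one mapped-trail t such that hiked(h,t).
Per hiker: H1:✓  H2:✓  H3:✓  H4:✓  H5:✓  H6:✓
Every hiker in the restrictor has a witness.

True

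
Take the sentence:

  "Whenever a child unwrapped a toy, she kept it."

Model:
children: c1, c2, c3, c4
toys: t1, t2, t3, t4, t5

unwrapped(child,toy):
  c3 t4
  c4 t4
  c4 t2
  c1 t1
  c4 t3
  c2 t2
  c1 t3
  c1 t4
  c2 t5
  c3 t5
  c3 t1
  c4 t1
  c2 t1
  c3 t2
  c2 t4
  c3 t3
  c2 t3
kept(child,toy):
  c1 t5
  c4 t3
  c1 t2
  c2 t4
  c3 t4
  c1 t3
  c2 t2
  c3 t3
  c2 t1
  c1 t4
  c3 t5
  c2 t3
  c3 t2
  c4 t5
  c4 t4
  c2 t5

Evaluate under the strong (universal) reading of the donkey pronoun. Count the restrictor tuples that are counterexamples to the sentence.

"it" takes "a toy" as antecedent — a donkey pronoun bound across the clause boundary.
Strong reading: for every (c,t) with unwrapped(c,t), kept(c,t).
Restrictor pairs: (c1,t1) ✗  (c1,t3) ✓  (c1,t4) ✓  (c2,t1) ✓  (c2,t2) ✓  (c2,t3) ✓  (c2,t4) ✓  (c2,t5) ✓  (c3,t1) ✗  (c3,t2) ✓  (c3,t3) ✓  (c3,t4) ✓  (c3,t5) ✓  (c4,t1) ✗  (c4,t2) ✗  (c4,t3) ✓  (c4,t4) ✓
Counterexamples (restrictor pairs failing the scope): 4.

4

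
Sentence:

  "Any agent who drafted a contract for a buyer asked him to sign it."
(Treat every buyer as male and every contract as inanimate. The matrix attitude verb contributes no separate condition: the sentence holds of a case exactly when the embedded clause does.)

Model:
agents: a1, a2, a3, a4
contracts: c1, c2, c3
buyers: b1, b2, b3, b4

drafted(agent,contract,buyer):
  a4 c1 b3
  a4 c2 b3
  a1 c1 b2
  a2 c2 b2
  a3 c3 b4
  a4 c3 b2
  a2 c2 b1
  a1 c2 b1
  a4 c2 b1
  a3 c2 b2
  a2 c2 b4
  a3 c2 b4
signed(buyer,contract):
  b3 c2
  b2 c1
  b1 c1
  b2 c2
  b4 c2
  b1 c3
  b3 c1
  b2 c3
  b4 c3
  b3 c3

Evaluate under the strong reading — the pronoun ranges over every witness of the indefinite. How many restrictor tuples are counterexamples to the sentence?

"him" takes "a buyer" as antecedent and "it" takes "a contract"; both are donkey pronouns co-varying with the restrictor.
Strong reading: for every (a,c,b) with drafted(a,c,b), signed(b,c).
Restrictor triples: (a1,c1,b2)→signed(b2,c1) ✓  (a1,c2,b1)→signed(b1,c2) ✗  (a2,c2,b1)→signed(b1,c2) ✗  (a2,c2,b2)→signed(b2,c2) ✓  (a2,c2,b4)→signed(b4,c2) ✓  (a3,c2,b2)→signed(b2,c2) ✓  (a3,c2,b4)→signed(b4,c2) ✓  (a3,c3,b4)→signed(b4,c3) ✓  (a4,c1,b3)→signed(b3,c1) ✓  (a4,c2,b1)→signed(b1,c2) ✗  (a4,c2,b3)→signed(b3,c2) ✓  (a4,c3,b2)→signed(b2,c3) ✓
Counterexamples (restrictor triples failing the scope): 3.

3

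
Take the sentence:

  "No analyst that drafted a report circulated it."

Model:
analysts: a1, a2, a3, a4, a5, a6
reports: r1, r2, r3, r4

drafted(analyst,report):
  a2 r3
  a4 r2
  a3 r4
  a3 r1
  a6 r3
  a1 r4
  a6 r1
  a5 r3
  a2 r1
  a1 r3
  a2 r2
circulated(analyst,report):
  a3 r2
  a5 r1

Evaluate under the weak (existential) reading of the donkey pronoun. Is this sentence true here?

True

"it" takes "a report" as antecedent — a donkey pronoun bound across the clause boundary.
Truth condition: for no (a,r) with drafted(a,r) does circulated(a,r) hold.
Restrictor pairs — does the scope hold? (a1,r3):fails  (a1,r4):fails  (a2,r1):fails  (a2,r2):fails  (a2,r3):fails  (a3,r1):fails  (a3,r4):fails  (a4,r2):fails  (a5,r3):fails  (a6,r1):fails  (a6,r3):fails
Scope holds for no restrictor pair, so the sentence is true.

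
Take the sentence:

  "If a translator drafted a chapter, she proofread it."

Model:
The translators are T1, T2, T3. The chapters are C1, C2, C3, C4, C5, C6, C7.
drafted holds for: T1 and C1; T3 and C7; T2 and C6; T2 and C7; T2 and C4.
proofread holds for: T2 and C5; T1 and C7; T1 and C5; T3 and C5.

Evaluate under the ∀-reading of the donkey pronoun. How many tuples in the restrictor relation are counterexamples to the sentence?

5

"it" takes "a chapter" as antecedent — a donkey pronoun bound across the clause boundary.
Strong reading: for every (t,c) with drafted(t,c), proofread(t,c).
Restrictor pairs: (T1,C1) ✗  (T2,C4) ✗  (T2,C6) ✗  (T2,C7) ✗  (T3,C7) ✗
Counterexamples (restrictor pairs failing the scope): 5.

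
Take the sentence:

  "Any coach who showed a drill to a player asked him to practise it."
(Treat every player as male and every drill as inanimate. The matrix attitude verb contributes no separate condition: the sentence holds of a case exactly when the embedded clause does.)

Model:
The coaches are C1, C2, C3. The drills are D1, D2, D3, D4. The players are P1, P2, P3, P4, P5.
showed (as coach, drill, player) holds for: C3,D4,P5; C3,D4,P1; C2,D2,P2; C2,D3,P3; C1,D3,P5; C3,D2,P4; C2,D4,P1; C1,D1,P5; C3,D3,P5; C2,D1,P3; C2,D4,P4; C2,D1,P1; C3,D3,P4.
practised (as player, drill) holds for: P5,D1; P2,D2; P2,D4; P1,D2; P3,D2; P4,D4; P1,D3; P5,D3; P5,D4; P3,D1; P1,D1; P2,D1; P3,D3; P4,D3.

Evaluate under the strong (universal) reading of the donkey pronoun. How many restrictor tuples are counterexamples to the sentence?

3

"him" takes "a player" as antecedent and "it" takes "a drill"; both are donkey pronouns co-varying with the restrictor.
Strong reading: for every (c,d,p) with showed(c,d,p), practised(p,d).
Restrictor triples: (C1,D1,P5)→practised(P5,D1) ✓  (C1,D3,P5)→practised(P5,D3) ✓  (C2,D1,P1)→practised(P1,D1) ✓  (C2,D1,P3)→practised(P3,D1) ✓  (C2,D2,P2)→practised(P2,D2) ✓  (C2,D3,P3)→practised(P3,D3) ✓  (C2,D4,P1)→practised(P1,D4) ✗  (C2,D4,P4)→practised(P4,D4) ✓  (C3,D2,P4)→practised(P4,D2) ✗  (C3,D3,P4)→practised(P4,D3) ✓  (C3,D3,P5)→practised(P5,D3) ✓  (C3,D4,P1)→practised(P1,D4) ✗  (C3,D4,P5)→practised(P5,D4) ✓
Counterexamples (restrictor triples failing the scope): 3.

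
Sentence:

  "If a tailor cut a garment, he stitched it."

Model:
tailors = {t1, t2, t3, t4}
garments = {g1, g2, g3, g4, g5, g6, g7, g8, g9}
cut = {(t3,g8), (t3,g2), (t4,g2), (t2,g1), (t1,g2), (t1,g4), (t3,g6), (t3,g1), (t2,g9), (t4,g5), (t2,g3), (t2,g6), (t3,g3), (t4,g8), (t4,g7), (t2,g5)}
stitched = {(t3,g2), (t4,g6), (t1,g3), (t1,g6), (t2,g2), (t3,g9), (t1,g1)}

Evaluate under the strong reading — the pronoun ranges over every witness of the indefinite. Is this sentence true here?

False

"it" takes "a garment" as antecedent — a donkey pronoun bound across the clause boundary.
Strong reading: for every (t,g) with cut(t,g), stitched(t,g).
Restrictor pairs: (t1,g2) ✗  (t1,g4) ✗  (t2,g1) ✗  (t2,g3) ✗  (t2,g5) ✗  (t2,g6) ✗  (t2,g9) ✗  (t3,g1) ✗  (t3,g2) ✓  (t3,g3) ✗  (t3,g6) ✗  (t3,g8) ✗  (t4,g2) ✗  (t4,g5) ✗  (t4,g7) ✗  (t4,g8) ✗
Counterexample: (t1,g2) is in cut but fails the scope.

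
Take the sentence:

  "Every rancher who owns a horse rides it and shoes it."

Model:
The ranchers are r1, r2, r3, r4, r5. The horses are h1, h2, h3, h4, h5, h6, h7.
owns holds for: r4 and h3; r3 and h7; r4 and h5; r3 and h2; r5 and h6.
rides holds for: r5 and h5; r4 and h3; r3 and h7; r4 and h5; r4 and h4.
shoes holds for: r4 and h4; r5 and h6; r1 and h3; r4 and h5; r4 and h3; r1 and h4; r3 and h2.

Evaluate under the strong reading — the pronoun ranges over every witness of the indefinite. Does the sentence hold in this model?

"it" takes "a horse" as antecedent — a donkey pronoun bound across the clause boundary.
Strong reading: for every (r,h) with owns(r,h), rides(r,h) ∧ shoes(r,h).
Restrictor pairs: (r3,h2) ✗  (r3,h7) ✗  (r4,h3) ✓  (r4,h5) ✓  (r5,h6) ✗
Counterexample: (r3,h2) is in owns but fails the scope.

False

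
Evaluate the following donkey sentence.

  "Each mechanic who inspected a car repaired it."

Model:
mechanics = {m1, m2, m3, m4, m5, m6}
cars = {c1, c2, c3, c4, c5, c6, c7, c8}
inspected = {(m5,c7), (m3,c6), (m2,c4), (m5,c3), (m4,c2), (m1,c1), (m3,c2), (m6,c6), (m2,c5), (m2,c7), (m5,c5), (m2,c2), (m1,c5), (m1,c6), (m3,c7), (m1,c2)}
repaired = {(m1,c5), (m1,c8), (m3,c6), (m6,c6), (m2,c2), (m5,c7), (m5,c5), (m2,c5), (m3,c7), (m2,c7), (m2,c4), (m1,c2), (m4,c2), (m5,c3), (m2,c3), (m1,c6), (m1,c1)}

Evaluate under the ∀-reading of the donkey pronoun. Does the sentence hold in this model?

"it" takes "a car" as antecedent — a donkey pronoun bound across the clause boundary.
Strong reading: for every (m,c) with inspected(m,c), repaired(m,c).
Restrictor pairs: (m1,c1) ✓  (m1,c2) ✓  (m1,c5) ✓  (m1,c6) ✓  (m2,c2) ✓  (m2,c4) ✓  (m2,c5) ✓  (m2,c7) ✓  (m3,c2) ✗  (m3,c6) ✓  (m3,c7) ✓  (m4,c2) ✓  (m5,c3) ✓  (m5,c5) ✓  (m5,c7) ✓  (m6,c6) ✓
Counterexample: (m3,c2) is in inspected but fails the scope.

False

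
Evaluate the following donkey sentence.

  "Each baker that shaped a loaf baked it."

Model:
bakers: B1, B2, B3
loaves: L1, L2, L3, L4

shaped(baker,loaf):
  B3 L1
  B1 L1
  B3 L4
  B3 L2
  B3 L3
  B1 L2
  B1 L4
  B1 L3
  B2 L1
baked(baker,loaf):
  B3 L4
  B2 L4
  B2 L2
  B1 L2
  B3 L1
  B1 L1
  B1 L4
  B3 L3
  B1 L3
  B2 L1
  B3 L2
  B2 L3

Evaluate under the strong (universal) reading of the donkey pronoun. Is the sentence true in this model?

"it" takes "a loaf" as antecedent — a donkey pronoun bound across the clause boundary.
Strong reading: for every (b,l) with shaped(b,l), baked(b,l).
Restrictor pairs: (B1,L1) ✓  (B1,L2) ✓  (B1,L3) ✓  (B1,L4) ✓  (B2,L1) ✓  (B3,L1) ✓  (B3,L2) ✓  (B3,L3) ✓  (B3,L4) ✓
Every restrictor pair satisfies the scope.

True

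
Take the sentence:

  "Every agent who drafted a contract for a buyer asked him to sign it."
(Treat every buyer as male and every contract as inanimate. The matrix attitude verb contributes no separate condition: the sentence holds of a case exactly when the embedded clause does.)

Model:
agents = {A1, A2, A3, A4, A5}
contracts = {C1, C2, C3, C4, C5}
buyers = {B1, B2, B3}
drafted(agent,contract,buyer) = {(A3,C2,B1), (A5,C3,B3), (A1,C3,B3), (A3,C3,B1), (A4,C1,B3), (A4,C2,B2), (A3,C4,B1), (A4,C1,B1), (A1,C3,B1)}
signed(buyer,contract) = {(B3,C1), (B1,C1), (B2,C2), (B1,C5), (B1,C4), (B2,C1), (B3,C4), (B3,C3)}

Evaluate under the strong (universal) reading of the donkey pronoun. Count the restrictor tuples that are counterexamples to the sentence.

"him" takes "a buyer" as antecedent and "it" takes "a contract"; both are donkey pronouns co-varying with the restrictor.
Strong reading: for every (a,c,b) with drafted(a,c,b), signed(b,c).
Restrictor triples: (A1,C3,B1)→signed(B1,C3) ✗  (A1,C3,B3)→signed(B3,C3) ✓  (A3,C2,B1)→signed(B1,C2) ✗  (A3,C3,B1)→signed(B1,C3) ✗  (A3,C4,B1)→signed(B1,C4) ✓  (A4,C1,B1)→signed(B1,C1) ✓  (A4,C1,B3)→signed(B3,C1) ✓  (A4,C2,B2)→signed(B2,C2) ✓  (A5,C3,B3)→signed(B3,C3) ✓
Counterexamples (restrictor triples failing the scope): 3.

3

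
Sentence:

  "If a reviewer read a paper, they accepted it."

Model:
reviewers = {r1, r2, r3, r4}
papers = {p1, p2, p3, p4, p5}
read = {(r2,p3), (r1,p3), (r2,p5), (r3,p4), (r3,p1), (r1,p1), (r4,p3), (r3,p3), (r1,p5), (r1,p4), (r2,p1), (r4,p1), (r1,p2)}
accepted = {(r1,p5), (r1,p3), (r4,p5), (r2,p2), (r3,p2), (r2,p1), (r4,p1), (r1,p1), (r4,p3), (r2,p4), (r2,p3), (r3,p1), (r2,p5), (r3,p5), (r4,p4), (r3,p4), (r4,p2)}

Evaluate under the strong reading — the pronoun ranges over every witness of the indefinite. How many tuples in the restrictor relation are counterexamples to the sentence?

"it" takes "a paper" as antecedent — a donkey pronoun bound across the clause boundary.
Strong reading: for every (r,p) with read(r,p), accepted(r,p).
Restrictor pairs: (r1,p1) ✓  (r1,p2) ✗  (r1,p3) ✓  (r1,p4) ✗  (r1,p5) ✓  (r2,p1) ✓  (r2,p3) ✓  (r2,p5) ✓  (r3,p1) ✓  (r3,p3) ✗  (r3,p4) ✓  (r4,p1) ✓  (r4,p3) ✓
Counterexamples (restrictor pairs failing the scope): 3.

3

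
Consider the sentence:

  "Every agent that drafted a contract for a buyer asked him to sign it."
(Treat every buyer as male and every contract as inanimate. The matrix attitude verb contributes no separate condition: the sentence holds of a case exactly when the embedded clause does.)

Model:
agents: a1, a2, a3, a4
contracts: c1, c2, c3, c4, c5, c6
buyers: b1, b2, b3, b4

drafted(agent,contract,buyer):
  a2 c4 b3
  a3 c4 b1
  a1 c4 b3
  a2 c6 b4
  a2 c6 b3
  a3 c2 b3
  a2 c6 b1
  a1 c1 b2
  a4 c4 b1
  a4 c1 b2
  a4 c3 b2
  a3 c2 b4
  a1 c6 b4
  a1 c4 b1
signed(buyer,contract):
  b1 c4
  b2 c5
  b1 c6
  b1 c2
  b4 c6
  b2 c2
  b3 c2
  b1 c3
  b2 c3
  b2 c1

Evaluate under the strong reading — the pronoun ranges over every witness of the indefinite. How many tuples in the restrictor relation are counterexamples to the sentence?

"him" takes "a buyer" as antecedent and "it" takes "a contract"; both are donkey pronouns co-varying with the restrictor.
Strong reading: for every (a,c,b) with drafted(a,c,b), signed(b,c).
Restrictor triples: (a1,c1,b2)→signed(b2,c1) ✓  (a1,c4,b1)→signed(b1,c4) ✓  (a1,c4,b3)→signed(b3,c4) ✗  (a1,c6,b4)→signed(b4,c6) ✓  (a2,c4,b3)→signed(b3,c4) ✗  (a2,c6,b1)→signed(b1,c6) ✓  (a2,c6,b3)→signed(b3,c6) ✗  (a2,c6,b4)→signed(b4,c6) ✓  (a3,c2,b3)→signed(b3,c2) ✓  (a3,c2,b4)→signed(b4,c2) ✗  (a3,c4,b1)→signed(b1,c4) ✓  (a4,c1,b2)→signed(b2,c1) ✓  (a4,c3,b2)→signed(b2,c3) ✓  (a4,c4,b1)→signed(b1,c4) ✓
Counterexamples (restrictor triples failing the scope): 4.

4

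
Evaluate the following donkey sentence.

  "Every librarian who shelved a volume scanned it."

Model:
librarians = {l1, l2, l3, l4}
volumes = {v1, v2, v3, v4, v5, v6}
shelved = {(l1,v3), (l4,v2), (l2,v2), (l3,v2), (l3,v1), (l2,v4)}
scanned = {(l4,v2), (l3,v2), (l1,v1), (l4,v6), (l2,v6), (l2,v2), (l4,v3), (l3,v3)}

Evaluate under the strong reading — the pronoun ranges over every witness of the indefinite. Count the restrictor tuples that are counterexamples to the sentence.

3

"it" takes "a volume" as antecedent — a donkey pronoun bound across the clause boundary.
Strong reading: for every (l,v) with shelved(l,v), scanned(l,v).
Restrictor pairs: (l1,v3) ✗  (l2,v2) ✓  (l2,v4) ✗  (l3,v1) ✗  (l3,v2) ✓  (l4,v2) ✓
Counterexamples (restrictor pairs failing the scope): 3.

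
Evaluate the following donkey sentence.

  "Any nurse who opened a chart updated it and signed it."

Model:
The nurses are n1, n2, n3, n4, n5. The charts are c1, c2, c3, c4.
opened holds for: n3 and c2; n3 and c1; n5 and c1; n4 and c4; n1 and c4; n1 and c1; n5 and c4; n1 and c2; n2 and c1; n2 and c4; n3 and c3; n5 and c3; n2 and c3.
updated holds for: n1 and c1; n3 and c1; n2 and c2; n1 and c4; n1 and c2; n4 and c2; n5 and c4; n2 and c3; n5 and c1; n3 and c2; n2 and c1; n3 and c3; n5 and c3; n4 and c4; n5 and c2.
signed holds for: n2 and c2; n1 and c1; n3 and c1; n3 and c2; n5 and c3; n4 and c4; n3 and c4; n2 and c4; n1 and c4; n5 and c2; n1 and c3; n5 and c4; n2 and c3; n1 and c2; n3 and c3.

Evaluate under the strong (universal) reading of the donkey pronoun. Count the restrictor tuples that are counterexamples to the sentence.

"it" takes "a chart" as antecedent — a donkey pronoun bound across the clause boundary.
Strong reading: for every (n,c) with opened(n,c), updated(n,c) ∧ signed(n,c).
Restrictor pairs: (n1,c1) ✓  (n1,c2) ✓  (n1,c4) ✓  (n2,c1) ✗  (n2,c3) ✓  (n2,c4) ✗  (n3,c1) ✓  (n3,c2) ✓  (n3,c3) ✓  (n4,c4) ✓  (n5,c1) ✗  (n5,c3) ✓  (n5,c4) ✓
Counterexamples (restrictor pairs failing the scope): 3.

3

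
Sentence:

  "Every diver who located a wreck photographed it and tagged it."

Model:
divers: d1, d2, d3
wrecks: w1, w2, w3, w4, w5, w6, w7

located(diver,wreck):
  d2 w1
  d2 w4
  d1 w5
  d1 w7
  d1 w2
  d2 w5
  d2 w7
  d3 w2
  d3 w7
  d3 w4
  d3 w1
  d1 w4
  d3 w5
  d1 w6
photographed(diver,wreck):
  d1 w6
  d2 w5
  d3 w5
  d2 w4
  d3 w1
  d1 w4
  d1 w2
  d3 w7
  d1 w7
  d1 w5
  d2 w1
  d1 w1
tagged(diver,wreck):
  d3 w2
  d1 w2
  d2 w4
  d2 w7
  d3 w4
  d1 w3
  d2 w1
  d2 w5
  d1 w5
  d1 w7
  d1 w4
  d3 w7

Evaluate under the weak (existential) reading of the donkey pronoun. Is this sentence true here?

True

"it" takes "a wreck" as antecedent — a donkey pronoun bound across the clause boundary.
Weak reading: every diver d with some located-wreck has at least one located-wreck w such that photographed(d,w) ∧ tagged(d,w).
Per diver: d1:✓  d2:✓  d3:✓
Every diver in the restrictor has a witness.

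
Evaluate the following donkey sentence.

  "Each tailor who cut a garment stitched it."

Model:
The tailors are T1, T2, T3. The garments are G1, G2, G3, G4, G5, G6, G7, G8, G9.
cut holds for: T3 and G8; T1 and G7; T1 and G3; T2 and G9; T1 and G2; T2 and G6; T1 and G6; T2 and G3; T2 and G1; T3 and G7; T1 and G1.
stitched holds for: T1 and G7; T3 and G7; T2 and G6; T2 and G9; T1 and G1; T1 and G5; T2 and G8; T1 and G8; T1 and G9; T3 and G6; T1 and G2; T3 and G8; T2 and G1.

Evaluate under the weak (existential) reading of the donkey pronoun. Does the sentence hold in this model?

True

"it" takes "a garment" as antecedent — a donkey pronoun bound across the clause boundary.
Weak reading: every tailor t with some cut-garment has at least one cut-garment g such that stitched(t,g).
Per tailor: T1:✓  T2:✓  T3:✓
Every tailor in the restrictor has a witness.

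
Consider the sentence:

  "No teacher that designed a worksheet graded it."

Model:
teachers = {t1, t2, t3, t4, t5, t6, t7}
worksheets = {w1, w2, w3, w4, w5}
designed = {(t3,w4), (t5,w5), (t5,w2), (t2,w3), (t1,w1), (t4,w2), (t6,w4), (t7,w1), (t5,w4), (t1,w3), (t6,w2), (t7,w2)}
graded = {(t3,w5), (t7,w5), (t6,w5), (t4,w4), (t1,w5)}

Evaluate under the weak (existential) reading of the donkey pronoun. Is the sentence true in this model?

"it" takes "a worksheet" as antecedent — a donkey pronoun bound across the clause boundary.
Truth condition: for no (t,w) with designed(t,w) does graded(t,w) hold.
Restrictor pairs — does the scope hold? (t1,w1):fails  (t1,w3):fails  (t2,w3):fails  (t3,w4):fails  (t4,w2):fails  (t5,w2):fails  (t5,w4):fails  (t5,w5):fails  (t6,w2):fails  (t6,w4):fails  (t7,w1):fails  (t7,w2):fails
Scope holds for no restrictor pair, so the sentence is true.

True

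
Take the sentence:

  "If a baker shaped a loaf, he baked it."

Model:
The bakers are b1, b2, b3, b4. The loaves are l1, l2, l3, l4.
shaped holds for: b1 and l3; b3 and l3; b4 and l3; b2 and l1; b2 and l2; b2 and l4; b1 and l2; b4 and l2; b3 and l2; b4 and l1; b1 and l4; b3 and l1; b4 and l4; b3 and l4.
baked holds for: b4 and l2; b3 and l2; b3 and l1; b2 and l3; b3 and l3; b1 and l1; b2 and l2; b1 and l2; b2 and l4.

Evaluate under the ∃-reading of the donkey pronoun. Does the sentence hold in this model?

True

"it" takes "a loaf" as antecedent — a donkey pronoun bound across the clause boundary.
Weak reading: every baker b with some shaped-loaf has at least one shaped-loaf l such that baked(b,l).
Per baker: b1:✓  b2:✓  b3:✓  b4:✓
Every baker in the restrictor has a witness.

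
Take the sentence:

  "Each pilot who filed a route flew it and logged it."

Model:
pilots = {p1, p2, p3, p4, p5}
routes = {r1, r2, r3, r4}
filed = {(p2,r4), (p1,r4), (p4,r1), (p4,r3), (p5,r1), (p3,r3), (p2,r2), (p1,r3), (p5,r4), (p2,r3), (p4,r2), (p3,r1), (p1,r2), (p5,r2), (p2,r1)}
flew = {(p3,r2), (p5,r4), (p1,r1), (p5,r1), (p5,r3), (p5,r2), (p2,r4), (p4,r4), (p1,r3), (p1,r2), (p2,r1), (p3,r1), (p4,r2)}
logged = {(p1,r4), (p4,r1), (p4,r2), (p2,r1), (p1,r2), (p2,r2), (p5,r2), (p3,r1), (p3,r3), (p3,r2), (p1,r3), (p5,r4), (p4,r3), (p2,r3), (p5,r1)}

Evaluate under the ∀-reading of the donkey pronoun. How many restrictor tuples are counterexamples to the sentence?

7

"it" takes "a route" as antecedent — a donkey pronoun bound across the clause boundary.
Strong reading: for every (p,r) with filed(p,r), flew(p,r) ∧ logged(p,r).
Restrictor pairs: (p1,r2) ✓  (p1,r3) ✓  (p1,r4) ✗  (p2,r1) ✓  (p2,r2) ✗  (p2,r3) ✗  (p2,r4) ✗  (p3,r1) ✓  (p3,r3) ✗  (p4,r1) ✗  (p4,r2) ✓  (p4,r3) ✗  (p5,r1) ✓  (p5,r2) ✓  (p5,r4) ✓
Counterexamples (restrictor pairs failing the scope): 7.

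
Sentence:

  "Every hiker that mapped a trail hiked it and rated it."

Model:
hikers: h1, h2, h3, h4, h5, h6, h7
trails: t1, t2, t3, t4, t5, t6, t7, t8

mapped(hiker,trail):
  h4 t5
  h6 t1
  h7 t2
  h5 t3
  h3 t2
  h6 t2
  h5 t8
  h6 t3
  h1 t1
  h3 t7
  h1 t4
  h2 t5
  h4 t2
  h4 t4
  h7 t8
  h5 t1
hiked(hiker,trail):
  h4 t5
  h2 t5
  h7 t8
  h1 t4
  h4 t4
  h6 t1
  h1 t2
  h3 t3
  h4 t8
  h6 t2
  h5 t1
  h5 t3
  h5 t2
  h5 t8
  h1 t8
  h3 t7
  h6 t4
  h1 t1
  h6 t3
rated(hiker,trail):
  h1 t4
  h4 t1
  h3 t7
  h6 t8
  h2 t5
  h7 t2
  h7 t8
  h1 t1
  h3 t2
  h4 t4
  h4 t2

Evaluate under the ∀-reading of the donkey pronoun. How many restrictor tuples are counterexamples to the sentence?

"it" takes "a trail" as antecedent — a donkey pronoun bound across the clause boundary.
Strong reading: for every (h,t) with mapped(h,t), hiked(h,t) ∧ rated(h,t).
Restrictor pairs: (h1,t1) ✓  (h1,t4) ✓  (h2,t5) ✓  (h3,t2) ✗  (h3,t7) ✓  (h4,t2) ✗  (h4,t4) ✓  (h4,t5) ✗  (h5,t1) ✗  (h5,t3) ✗  (h5,t8) ✗  (h6,t1) ✗  (h6,t2) ✗  (h6,t3) ✗  (h7,t2) ✗  (h7,t8) ✓
Counterexamples (restrictor pairs failing the scope): 10.

10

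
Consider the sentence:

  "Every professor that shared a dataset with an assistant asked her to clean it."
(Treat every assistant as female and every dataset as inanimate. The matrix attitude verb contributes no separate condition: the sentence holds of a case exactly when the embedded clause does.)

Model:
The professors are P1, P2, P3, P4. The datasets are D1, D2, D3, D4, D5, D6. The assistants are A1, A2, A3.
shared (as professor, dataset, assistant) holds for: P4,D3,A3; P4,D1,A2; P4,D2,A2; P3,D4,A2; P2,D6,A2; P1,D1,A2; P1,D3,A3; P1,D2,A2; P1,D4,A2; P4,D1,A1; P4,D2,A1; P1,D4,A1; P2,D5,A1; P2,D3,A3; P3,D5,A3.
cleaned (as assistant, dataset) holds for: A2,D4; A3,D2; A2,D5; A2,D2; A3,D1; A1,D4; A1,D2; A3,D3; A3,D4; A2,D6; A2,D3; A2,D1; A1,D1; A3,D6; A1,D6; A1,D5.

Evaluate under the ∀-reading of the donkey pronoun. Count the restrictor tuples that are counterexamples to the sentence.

1

"her" takes "an assistant" as antecedent and "it" takes "a dataset"; both are donkey pronouns co-varying with the restrictor.
Strong reading: for every (p,d,a) with shared(p,d,a), cleaned(a,d).
Restrictor triples: (P1,D1,A2)→cleaned(A2,D1) ✓  (P1,D2,A2)→cleaned(A2,D2) ✓  (P1,D3,A3)→cleaned(A3,D3) ✓  (P1,D4,A1)→cleaned(A1,D4) ✓  (P1,D4,A2)→cleaned(A2,D4) ✓  (P2,D3,A3)→cleaned(A3,D3) ✓  (P2,D5,A1)→cleaned(A1,D5) ✓  (P2,D6,A2)→cleaned(A2,D6) ✓  (P3,D4,A2)→cleaned(A2,D4) ✓  (P3,D5,A3)→cleaned(A3,D5) ✗  (P4,D1,A1)→cleaned(A1,D1) ✓  (P4,D1,A2)→cleaned(A2,D1) ✓  (P4,D2,A1)→cleaned(A1,D2) ✓  (P4,D2,A2)→cleaned(A2,D2) ✓  (P4,D3,A3)→cleaned(A3,D3) ✓
Counterexamples (restrictor triples failing the scope): 1.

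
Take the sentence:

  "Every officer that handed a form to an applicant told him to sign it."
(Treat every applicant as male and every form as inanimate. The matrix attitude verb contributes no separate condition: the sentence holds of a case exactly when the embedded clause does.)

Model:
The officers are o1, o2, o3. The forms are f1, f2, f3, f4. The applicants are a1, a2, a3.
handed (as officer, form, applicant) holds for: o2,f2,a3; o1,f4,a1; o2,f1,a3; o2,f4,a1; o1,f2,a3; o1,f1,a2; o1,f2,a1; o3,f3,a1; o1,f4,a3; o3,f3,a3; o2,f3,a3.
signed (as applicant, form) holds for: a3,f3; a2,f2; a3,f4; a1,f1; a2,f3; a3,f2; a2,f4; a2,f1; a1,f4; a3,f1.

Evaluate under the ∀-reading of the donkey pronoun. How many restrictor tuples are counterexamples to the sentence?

2

"him" takes "an applicant" as antecedent and "it" takes "a form"; both are donkey pronouns co-varying with the restrictor.
Strong reading: for every (o,f,a) with handed(o,f,a), signed(a,f).
Restrictor triples: (o1,f1,a2)→signed(a2,f1) ✓  (o1,f2,a1)→signed(a1,f2) ✗  (o1,f2,a3)→signed(a3,f2) ✓  (o1,f4,a1)→signed(a1,f4) ✓  (o1,f4,a3)→signed(a3,f4) ✓  (o2,f1,a3)→signed(a3,f1) ✓  (o2,f2,a3)→signed(a3,f2) ✓  (o2,f3,a3)→signed(a3,f3) ✓  (o2,f4,a1)→signed(a1,f4) ✓  (o3,f3,a1)→signed(a1,f3) ✗  (o3,f3,a3)→signed(a3,f3) ✓
Counterexamples (restrictor triples failing the scope): 2.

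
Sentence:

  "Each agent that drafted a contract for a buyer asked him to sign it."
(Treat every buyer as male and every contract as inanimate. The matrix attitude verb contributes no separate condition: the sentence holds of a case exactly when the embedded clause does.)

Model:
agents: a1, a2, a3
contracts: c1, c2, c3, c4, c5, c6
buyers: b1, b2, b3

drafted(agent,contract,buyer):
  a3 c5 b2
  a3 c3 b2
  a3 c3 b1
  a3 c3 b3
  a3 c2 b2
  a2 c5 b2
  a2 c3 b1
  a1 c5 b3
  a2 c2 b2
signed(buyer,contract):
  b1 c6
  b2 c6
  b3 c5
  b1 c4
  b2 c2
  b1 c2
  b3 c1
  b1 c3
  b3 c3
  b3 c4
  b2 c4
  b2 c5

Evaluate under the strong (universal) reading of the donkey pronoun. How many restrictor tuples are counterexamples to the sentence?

1

"him" takes "a buyer" as antecedent and "it" takes "a contract"; both are donkey pronouns co-varying with the restrictor.
Strong reading: for every (a,c,b) with drafted(a,c,b), signed(b,c).
Restrictor triples: (a1,c5,b3)→signed(b3,c5) ✓  (a2,c2,b2)→signed(b2,c2) ✓  (a2,c3,b1)→signed(b1,c3) ✓  (a2,c5,b2)→signed(b2,c5) ✓  (a3,c2,b2)→signed(b2,c2) ✓  (a3,c3,b1)→signed(b1,c3) ✓  (a3,c3,b2)→signed(b2,c3) ✗  (a3,c3,b3)→signed(b3,c3) ✓  (a3,c5,b2)→signed(b2,c5) ✓
Counterexamples (restrictor triples failing the scope): 1.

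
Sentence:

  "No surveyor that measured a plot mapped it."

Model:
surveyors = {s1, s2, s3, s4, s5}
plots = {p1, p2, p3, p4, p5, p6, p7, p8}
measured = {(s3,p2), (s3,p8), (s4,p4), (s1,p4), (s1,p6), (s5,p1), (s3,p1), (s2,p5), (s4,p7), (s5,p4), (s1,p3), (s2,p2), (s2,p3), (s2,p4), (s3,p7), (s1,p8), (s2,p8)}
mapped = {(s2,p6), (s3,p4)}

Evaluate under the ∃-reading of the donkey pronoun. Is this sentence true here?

"it" takes "a plot" as antecedent — a donkey pronoun bound across the clause boundary.
Truth condition: for no (s,p) with measured(s,p) does mapped(s,p) hold.
Restrictor pairs — does the scope hold? (s1,p3):fails  (s1,p4):fails  (s1,p6):fails  (s1,p8):fails  (s2,p2):fails  (s2,p3):fails  (s2,p4):fails  (s2,p5):fails  (s2,p8):fails  (s3,p1):fails  (s3,p2):fails  (s3,p7):fails  (s3,p8):fails  (s4,p4):fails  (s4,p7):fails  (s5,p1):fails  (s5,p4):fails
Scope holds for no restrictor pair, so the sentence is true.

True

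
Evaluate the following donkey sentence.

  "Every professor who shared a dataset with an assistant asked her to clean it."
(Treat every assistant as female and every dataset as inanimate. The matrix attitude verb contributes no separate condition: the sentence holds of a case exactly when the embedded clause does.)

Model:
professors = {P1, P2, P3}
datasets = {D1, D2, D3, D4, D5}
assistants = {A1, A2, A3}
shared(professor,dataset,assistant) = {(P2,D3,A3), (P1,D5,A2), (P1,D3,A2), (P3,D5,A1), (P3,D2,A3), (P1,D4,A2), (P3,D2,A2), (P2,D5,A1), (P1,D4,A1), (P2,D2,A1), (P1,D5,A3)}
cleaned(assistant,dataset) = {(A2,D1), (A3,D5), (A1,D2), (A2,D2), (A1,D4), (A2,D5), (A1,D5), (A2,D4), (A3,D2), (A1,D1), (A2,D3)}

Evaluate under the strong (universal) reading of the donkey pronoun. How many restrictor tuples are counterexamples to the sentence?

1

"her" takes "an assistant" as antecedent and "it" takes "a dataset"; both are donkey pronouns co-varying with the restrictor.
Strong reading: for every (p,d,a) with shared(p,d,a), cleaned(a,d).
Restrictor triples: (P1,D3,A2)→cleaned(A2,D3) ✓  (P1,D4,A1)→cleaned(A1,D4) ✓  (P1,D4,A2)→cleaned(A2,D4) ✓  (P1,D5,A2)→cleaned(A2,D5) ✓  (P1,D5,A3)→cleaned(A3,D5) ✓  (P2,D2,A1)→cleaned(A1,D2) ✓  (P2,D3,A3)→cleaned(A3,D3) ✗  (P2,D5,A1)→cleaned(A1,D5) ✓  (P3,D2,A2)→cleaned(A2,D2) ✓  (P3,D2,A3)→cleaned(A3,D2) ✓  (P3,D5,A1)→cleaned(A1,D5) ✓
Counterexamples (restrictor triples failing the scope): 1.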